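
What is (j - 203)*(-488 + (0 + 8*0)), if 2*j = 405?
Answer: 244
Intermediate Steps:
j = 405/2 (j = (½)*405 = 405/2 ≈ 202.50)
(j - 203)*(-488 + (0 + 8*0)) = (405/2 - 203)*(-488 + (0 + 8*0)) = -(-488 + (0 + 0))/2 = -(-488 + 0)/2 = -½*(-488) = 244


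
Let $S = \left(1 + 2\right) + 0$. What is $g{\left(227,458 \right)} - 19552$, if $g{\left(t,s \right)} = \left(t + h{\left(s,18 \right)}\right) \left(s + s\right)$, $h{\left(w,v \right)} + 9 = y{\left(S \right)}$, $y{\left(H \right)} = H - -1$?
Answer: $183800$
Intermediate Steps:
$S = 3$ ($S = 3 + 0 = 3$)
$y{\left(H \right)} = 1 + H$ ($y{\left(H \right)} = H + 1 = 1 + H$)
$h{\left(w,v \right)} = -5$ ($h{\left(w,v \right)} = -9 + \left(1 + 3\right) = -9 + 4 = -5$)
$g{\left(t,s \right)} = 2 s \left(-5 + t\right)$ ($g{\left(t,s \right)} = \left(t - 5\right) \left(s + s\right) = \left(-5 + t\right) 2 s = 2 s \left(-5 + t\right)$)
$g{\left(227,458 \right)} - 19552 = 2 \cdot 458 \left(-5 + 227\right) - 19552 = 2 \cdot 458 \cdot 222 - 19552 = 203352 - 19552 = 183800$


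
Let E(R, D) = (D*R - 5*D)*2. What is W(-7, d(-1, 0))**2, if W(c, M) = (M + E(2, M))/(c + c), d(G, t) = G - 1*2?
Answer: 225/196 ≈ 1.1480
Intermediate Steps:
E(R, D) = -10*D + 2*D*R (E(R, D) = (-5*D + D*R)*2 = -10*D + 2*D*R)
d(G, t) = -2 + G (d(G, t) = G - 2 = -2 + G)
W(c, M) = -5*M/(2*c) (W(c, M) = (M + 2*M*(-5 + 2))/(c + c) = (M + 2*M*(-3))/((2*c)) = (M - 6*M)*(1/(2*c)) = (-5*M)*(1/(2*c)) = -5*M/(2*c))
W(-7, d(-1, 0))**2 = (-5/2*(-2 - 1)/(-7))**2 = (-5/2*(-3)*(-1/7))**2 = (-15/14)**2 = 225/196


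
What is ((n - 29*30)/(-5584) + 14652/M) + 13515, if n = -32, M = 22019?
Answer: 830913142673/61477048 ≈ 13516.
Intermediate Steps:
((n - 29*30)/(-5584) + 14652/M) + 13515 = ((-32 - 29*30)/(-5584) + 14652/22019) + 13515 = ((-32 - 870)*(-1/5584) + 14652*(1/22019)) + 13515 = (-902*(-1/5584) + 14652/22019) + 13515 = (451/2792 + 14652/22019) + 13515 = 50838953/61477048 + 13515 = 830913142673/61477048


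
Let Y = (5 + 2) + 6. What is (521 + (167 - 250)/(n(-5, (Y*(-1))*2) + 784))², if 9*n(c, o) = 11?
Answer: 13550938945600/49942489 ≈ 2.7133e+5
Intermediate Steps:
Y = 13 (Y = 7 + 6 = 13)
n(c, o) = 11/9 (n(c, o) = (⅑)*11 = 11/9)
(521 + (167 - 250)/(n(-5, (Y*(-1))*2) + 784))² = (521 + (167 - 250)/(11/9 + 784))² = (521 - 83/7067/9)² = (521 - 83*9/7067)² = (521 - 747/7067)² = (3681160/7067)² = 13550938945600/49942489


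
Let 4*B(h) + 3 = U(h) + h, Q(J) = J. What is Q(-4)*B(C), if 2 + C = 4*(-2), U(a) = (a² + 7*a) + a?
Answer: -7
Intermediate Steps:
U(a) = a² + 8*a
C = -10 (C = -2 + 4*(-2) = -2 - 8 = -10)
B(h) = -¾ + h/4 + h*(8 + h)/4 (B(h) = -¾ + (h*(8 + h) + h)/4 = -¾ + (h + h*(8 + h))/4 = -¾ + (h/4 + h*(8 + h)/4) = -¾ + h/4 + h*(8 + h)/4)
Q(-4)*B(C) = -4*(-¾ + (¼)*(-10) + (¼)*(-10)*(8 - 10)) = -4*(-¾ - 5/2 + (¼)*(-10)*(-2)) = -4*(-¾ - 5/2 + 5) = -4*7/4 = -7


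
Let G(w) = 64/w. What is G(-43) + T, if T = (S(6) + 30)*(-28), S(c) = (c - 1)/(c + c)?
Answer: -110057/129 ≈ -853.16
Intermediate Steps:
S(c) = (-1 + c)/(2*c) (S(c) = (-1 + c)/((2*c)) = (-1 + c)*(1/(2*c)) = (-1 + c)/(2*c))
T = -2555/3 (T = ((1/2)*(-1 + 6)/6 + 30)*(-28) = ((1/2)*(1/6)*5 + 30)*(-28) = (5/12 + 30)*(-28) = (365/12)*(-28) = -2555/3 ≈ -851.67)
G(-43) + T = 64/(-43) - 2555/3 = 64*(-1/43) - 2555/3 = -64/43 - 2555/3 = -110057/129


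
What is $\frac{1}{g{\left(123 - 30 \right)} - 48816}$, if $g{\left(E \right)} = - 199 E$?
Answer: $- \frac{1}{67323} \approx -1.4854 \cdot 10^{-5}$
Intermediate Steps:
$\frac{1}{g{\left(123 - 30 \right)} - 48816} = \frac{1}{- 199 \left(123 - 30\right) - 48816} = \frac{1}{\left(-199\right) 93 - 48816} = \frac{1}{-18507 - 48816} = \frac{1}{-67323} = - \frac{1}{67323}$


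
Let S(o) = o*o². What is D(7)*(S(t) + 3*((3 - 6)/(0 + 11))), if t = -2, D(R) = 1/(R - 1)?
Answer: -97/66 ≈ -1.4697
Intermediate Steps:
D(R) = 1/(-1 + R)
S(o) = o³
D(7)*(S(t) + 3*((3 - 6)/(0 + 11))) = ((-2)³ + 3*((3 - 6)/(0 + 11)))/(-1 + 7) = (-8 + 3*(-3/11))/6 = (-8 - 9/11)/6 = (⅙)*(-97/11) = -97/66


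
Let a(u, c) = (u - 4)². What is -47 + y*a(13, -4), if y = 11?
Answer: 844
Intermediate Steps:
a(u, c) = (-4 + u)²
-47 + y*a(13, -4) = -47 + 11*(-4 + 13)² = -47 + 11*9² = -47 + 11*81 = -47 + 891 = 844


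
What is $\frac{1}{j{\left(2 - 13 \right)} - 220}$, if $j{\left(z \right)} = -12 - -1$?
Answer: $- \frac{1}{231} \approx -0.004329$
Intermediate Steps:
$j{\left(z \right)} = -11$ ($j{\left(z \right)} = -12 + 1 = -11$)
$\frac{1}{j{\left(2 - 13 \right)} - 220} = \frac{1}{-11 - 220} = \frac{1}{-231} = - \frac{1}{231}$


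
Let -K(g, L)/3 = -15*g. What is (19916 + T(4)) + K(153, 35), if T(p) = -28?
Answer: 26773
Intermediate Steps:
K(g, L) = 45*g (K(g, L) = -(-45)*g = 45*g)
(19916 + T(4)) + K(153, 35) = (19916 - 28) + 45*153 = 19888 + 6885 = 26773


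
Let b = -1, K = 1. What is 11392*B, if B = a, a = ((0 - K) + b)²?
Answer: 45568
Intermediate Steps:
a = 4 (a = ((0 - 1*1) - 1)² = ((0 - 1) - 1)² = (-1 - 1)² = (-2)² = 4)
B = 4
11392*B = 11392*4 = 45568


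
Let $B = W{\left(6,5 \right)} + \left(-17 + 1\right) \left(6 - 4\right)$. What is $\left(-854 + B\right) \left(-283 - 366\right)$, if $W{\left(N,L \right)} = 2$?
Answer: $573716$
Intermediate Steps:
$B = -30$ ($B = 2 + \left(-17 + 1\right) \left(6 - 4\right) = 2 - 32 = -30$)
$\left(-854 + B\right) \left(-283 - 366\right) = \left(-854 - 30\right) \left(-283 - 366\right) = \left(-884\right) \left(-649\right) = 573716$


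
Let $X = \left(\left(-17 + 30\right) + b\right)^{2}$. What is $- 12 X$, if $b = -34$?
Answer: $-5292$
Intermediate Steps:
$X = 441$ ($X = \left(\left(-17 + 30\right) - 34\right)^{2} = \left(13 - 34\right)^{2} = \left(-21\right)^{2} = 441$)
$- 12 X = \left(-12\right) 441 = -5292$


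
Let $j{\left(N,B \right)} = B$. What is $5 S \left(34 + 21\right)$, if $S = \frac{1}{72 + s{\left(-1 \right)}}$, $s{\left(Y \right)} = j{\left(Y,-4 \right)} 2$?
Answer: $\frac{275}{64} \approx 4.2969$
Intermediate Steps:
$s{\left(Y \right)} = -8$ ($s{\left(Y \right)} = \left(-4\right) 2 = -8$)
$S = \frac{1}{64}$ ($S = \frac{1}{72 - 8} = \frac{1}{64} \approx 0.015625$)
$5 S \left(34 + 21\right) = 5 \cdot \frac{1}{64} \left(34 + 21\right) = \frac{5}{64} \cdot 55 = \frac{275}{64}$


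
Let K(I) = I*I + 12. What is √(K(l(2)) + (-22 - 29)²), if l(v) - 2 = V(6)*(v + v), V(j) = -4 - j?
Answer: √4057 ≈ 63.695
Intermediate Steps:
l(v) = 2 - 20*v (l(v) = 2 + (-4 - 1*6)*(v + v) = 2 + (-4 - 6)*(2*v) = 2 - 20*v)
K(I) = 12 + I² (K(I) = I² + 12 = 12 + I²)
√(K(l(2)) + (-22 - 29)²) = √((12 + (2 - 20*2)²) + (-22 - 29)²) = √((12 + (2 - 40)²) + (-51)²) = √((12 + (-38)²) + 2601) = √((12 + 1444) + 2601) = √(1456 + 2601) = √4057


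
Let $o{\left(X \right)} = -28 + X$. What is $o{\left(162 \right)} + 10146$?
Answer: $10280$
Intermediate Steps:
$o{\left(162 \right)} + 10146 = \left(-28 + 162\right) + 10146 = 134 + 10146 = 10280$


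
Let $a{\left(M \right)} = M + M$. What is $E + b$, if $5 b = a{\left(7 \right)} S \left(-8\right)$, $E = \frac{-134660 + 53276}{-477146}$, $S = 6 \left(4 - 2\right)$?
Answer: $- \frac{320438652}{1192865} \approx -268.63$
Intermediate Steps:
$S = 12$ ($S = 6 \cdot 2 = 12$)
$a{\left(M \right)} = 2 M$
$E = \frac{40692}{238573}$ ($E = \left(-81384\right) \left(- \frac{1}{477146}\right) = \frac{40692}{238573} \approx 0.17056$)
$b = - \frac{1344}{5}$ ($b = \frac{2 \cdot 7 \cdot 12 \left(-8\right)}{5} = \frac{14 \cdot 12 \left(-8\right)}{5} = \frac{168 \left(-8\right)}{5} = \frac{1}{5} \left(-1344\right) = - \frac{1344}{5} \approx -268.8$)
$E + b = \frac{40692}{238573} - \frac{1344}{5} = - \frac{320438652}{1192865}$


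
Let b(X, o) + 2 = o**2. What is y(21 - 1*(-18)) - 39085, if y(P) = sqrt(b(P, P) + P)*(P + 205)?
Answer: -39085 + 244*sqrt(1558) ≈ -29454.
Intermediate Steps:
b(X, o) = -2 + o**2
y(P) = sqrt(-2 + P + P**2)*(205 + P) (y(P) = sqrt((-2 + P**2) + P)*(P + 205) = sqrt(-2 + P + P**2)*(205 + P))
y(21 - 1*(-18)) - 39085 = sqrt(-2 + (21 - 1*(-18)) + (21 - 1*(-18))**2)*(205 + (21 - 1*(-18))) - 39085 = sqrt(-2 + (21 + 18) + (21 + 18)**2)*(205 + (21 + 18)) - 39085 = sqrt(-2 + 39 + 39**2)*(205 + 39) - 39085 = sqrt(-2 + 39 + 1521)*244 - 39085 = sqrt(1558)*244 - 39085 = 244*sqrt(1558) - 39085 = -39085 + 244*sqrt(1558)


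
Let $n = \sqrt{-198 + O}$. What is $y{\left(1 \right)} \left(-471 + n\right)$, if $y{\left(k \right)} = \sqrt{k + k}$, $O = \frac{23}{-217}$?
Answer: $\frac{\sqrt{2} \left(-102207 + i \sqrt{9328613}\right)}{217} \approx -666.09 + 19.905 i$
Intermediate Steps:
$O = - \frac{23}{217}$ ($O = 23 \left(- \frac{1}{217}\right) = - \frac{23}{217} \approx -0.10599$)
$n = \frac{i \sqrt{9328613}}{217}$ ($n = \sqrt{-198 - \frac{23}{217}} = \sqrt{- \frac{42989}{217}} = \frac{i \sqrt{9328613}}{217} \approx 14.075 i$)
$y{\left(k \right)} = \sqrt{2} \sqrt{k}$ ($y{\left(k \right)} = \sqrt{2 k} = \sqrt{2} \sqrt{k}$)
$y{\left(1 \right)} \left(-471 + n\right) = \sqrt{2} \sqrt{1} \left(-471 + \frac{i \sqrt{9328613}}{217}\right) = \sqrt{2} \cdot 1 \left(-471 + \frac{i \sqrt{9328613}}{217}\right) = \sqrt{2} \left(-471 + \frac{i \sqrt{9328613}}{217}\right)$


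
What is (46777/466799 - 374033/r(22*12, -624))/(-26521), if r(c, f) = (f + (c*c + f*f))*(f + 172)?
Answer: -9867657817759/2565360065050056384 ≈ -3.8465e-6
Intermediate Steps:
r(c, f) = (172 + f)*(f + c**2 + f**2) (r(c, f) = (f + (c**2 + f**2))*(172 + f) = (f + c**2 + f**2)*(172 + f) = (172 + f)*(f + c**2 + f**2))
(46777/466799 - 374033/r(22*12, -624))/(-26521) = (46777/466799 - 374033/((-624)**3 + 172*(-624) + 172*(22*12)**2 + 173*(-624)**2 - 624*(22*12)**2))/(-26521) = (46777*(1/466799) - 374033/(-242970624 - 107328 + 172*264**2 + 173*389376 - 624*264**2))*(-1/26521) = (46777/466799 - 374033/(-242970624 - 107328 + 172*69696 + 67362048 - 624*69696))*(-1/26521) = (46777/466799 - 374033/(-242970624 - 107328 + 11987712 + 67362048 - 43490304))*(-1/26521) = (46777/466799 - 374033/(-207218496))*(-1/26521) = (46777/466799 - 374033*(-1/207218496))*(-1/26521) = (46777/466799 + 374033/207218496)*(-1/26521) = (9867657817759/96729386714304)*(-1/26521) = -9867657817759/2565360065050056384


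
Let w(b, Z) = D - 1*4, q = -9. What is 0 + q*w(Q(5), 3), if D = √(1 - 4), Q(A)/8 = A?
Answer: 36 - 9*I*√3 ≈ 36.0 - 15.588*I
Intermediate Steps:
Q(A) = 8*A
D = I*√3 (D = √(-3) = I*√3 ≈ 1.732*I)
w(b, Z) = -4 + I*√3 (w(b, Z) = I*√3 - 1*4 = I*√3 - 4 = -4 + I*√3)
0 + q*w(Q(5), 3) = 0 - 9*(-4 + I*√3) = 0 + (36 - 9*I*√3) = 36 - 9*I*√3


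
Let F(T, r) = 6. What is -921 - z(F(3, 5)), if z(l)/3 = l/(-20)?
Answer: -9201/10 ≈ -920.10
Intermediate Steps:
z(l) = -3*l/20 (z(l) = 3*(l/(-20)) = 3*(l*(-1/20)) = 3*(-l/20) = -3*l/20)
-921 - z(F(3, 5)) = -921 - (-3)*6/20 = -921 - 1*(-9/10) = -921 + 9/10 = -9201/10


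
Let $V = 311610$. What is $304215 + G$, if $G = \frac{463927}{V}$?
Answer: $\frac{94796900077}{311610} \approx 3.0422 \cdot 10^{5}$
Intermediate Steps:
$G = \frac{463927}{311610} \approx 1.4888$
$304215 + G = 304215 + \frac{463927}{311610} = \frac{94796900077}{311610}$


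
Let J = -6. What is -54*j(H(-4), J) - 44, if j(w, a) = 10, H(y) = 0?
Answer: -584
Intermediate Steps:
-54*j(H(-4), J) - 44 = -54*10 - 44 = -540 - 44 = -584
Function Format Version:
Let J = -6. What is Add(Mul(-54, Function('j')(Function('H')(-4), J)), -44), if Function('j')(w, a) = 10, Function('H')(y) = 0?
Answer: -584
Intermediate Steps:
Add(Mul(-54, Function('j')(Function('H')(-4), J)), -44) = Add(Mul(-54, 10), -44) = Add(-540, -44) = -584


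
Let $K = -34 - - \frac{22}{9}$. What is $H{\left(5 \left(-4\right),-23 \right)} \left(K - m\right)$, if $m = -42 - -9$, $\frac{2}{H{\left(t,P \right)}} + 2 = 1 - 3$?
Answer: $- \frac{13}{18} \approx -0.72222$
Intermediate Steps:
$H{\left(t,P \right)} = - \frac{1}{2}$ ($H{\left(t,P \right)} = \frac{2}{-2 + \left(1 - 3\right)} = \frac{2}{-2 - 2} = \frac{2}{-4} = 2 \left(- \frac{1}{4}\right) = - \frac{1}{2}$)
$m = -33$ ($m = -42 + 9 = -33$)
$K = - \frac{284}{9}$ ($K = -34 - \left(-22\right) \frac{1}{9} = -34 - - \frac{22}{9} = -34 + \frac{22}{9} = - \frac{284}{9} \approx -31.556$)
$H{\left(5 \left(-4\right),-23 \right)} \left(K - m\right) = - \frac{- \frac{284}{9} - -33}{2} = - \frac{- \frac{284}{9} + 33}{2} = \left(- \frac{1}{2}\right) \frac{13}{9} = - \frac{13}{18}$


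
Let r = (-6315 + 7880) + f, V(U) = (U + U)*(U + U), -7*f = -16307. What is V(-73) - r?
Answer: 121950/7 ≈ 17421.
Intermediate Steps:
f = 16307/7 (f = -⅐*(-16307) = 16307/7 ≈ 2329.6)
V(U) = 4*U² (V(U) = (2*U)*(2*U) = 4*U²)
r = 27262/7 (r = (-6315 + 7880) + 16307/7 = 1565 + 16307/7 = 27262/7 ≈ 3894.6)
V(-73) - r = 4*(-73)² - 1*27262/7 = 4*5329 - 27262/7 = 21316 - 27262/7 = 121950/7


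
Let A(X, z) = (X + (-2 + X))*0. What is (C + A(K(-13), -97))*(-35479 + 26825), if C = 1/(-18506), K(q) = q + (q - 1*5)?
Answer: 4327/9253 ≈ 0.46763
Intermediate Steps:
K(q) = -5 + 2*q (K(q) = q + (q - 5) = q + (-5 + q) = -5 + 2*q)
A(X, z) = 0 (A(X, z) = (-2 + 2*X)*0 = 0)
C = -1/18506 ≈ -5.4036e-5
(C + A(K(-13), -97))*(-35479 + 26825) = (-1/18506 + 0)*(-35479 + 26825) = -1/18506*(-8654) = 4327/9253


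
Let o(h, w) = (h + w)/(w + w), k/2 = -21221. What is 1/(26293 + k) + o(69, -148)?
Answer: 1275475/4780104 ≈ 0.26683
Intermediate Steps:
k = -42442 (k = 2*(-21221) = -42442)
o(h, w) = (h + w)/(2*w) (o(h, w) = (h + w)/((2*w)) = (h + w)*(1/(2*w)) = (h + w)/(2*w))
1/(26293 + k) + o(69, -148) = 1/(26293 - 42442) + (½)*(69 - 148)/(-148) = 1/(-16149) + (½)*(-1/148)*(-79) = -1/16149 + 79/296 = 1275475/4780104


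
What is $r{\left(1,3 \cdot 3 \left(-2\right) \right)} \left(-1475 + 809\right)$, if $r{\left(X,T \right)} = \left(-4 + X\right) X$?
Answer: $1998$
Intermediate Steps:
$r{\left(X,T \right)} = X \left(-4 + X\right)$
$r{\left(1,3 \cdot 3 \left(-2\right) \right)} \left(-1475 + 809\right) = 1 \left(-4 + 1\right) \left(-1475 + 809\right) = 1 \left(-3\right) \left(-666\right) = \left(-3\right) \left(-666\right) = 1998$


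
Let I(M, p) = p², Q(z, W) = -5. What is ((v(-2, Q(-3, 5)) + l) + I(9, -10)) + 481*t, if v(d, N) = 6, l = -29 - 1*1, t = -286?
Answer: -137490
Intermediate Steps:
l = -30 (l = -29 - 1 = -30)
((v(-2, Q(-3, 5)) + l) + I(9, -10)) + 481*t = ((6 - 30) + (-10)²) + 481*(-286) = (-24 + 100) - 137566 = 76 - 137566 = -137490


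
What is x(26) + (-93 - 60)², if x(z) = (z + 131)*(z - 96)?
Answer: 12419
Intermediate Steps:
x(z) = (-96 + z)*(131 + z) (x(z) = (131 + z)*(-96 + z) = (-96 + z)*(131 + z))
x(26) + (-93 - 60)² = (-12576 + 26² + 35*26) + (-93 - 60)² = (-12576 + 676 + 910) + (-153)² = -10990 + 23409 = 12419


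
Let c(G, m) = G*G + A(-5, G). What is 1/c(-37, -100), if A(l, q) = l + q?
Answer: 1/1327 ≈ 0.00075358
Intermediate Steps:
c(G, m) = -5 + G + G² (c(G, m) = G*G + (-5 + G) = G² + (-5 + G) = -5 + G + G²)
1/c(-37, -100) = 1/(-5 - 37 + (-37)²) = 1/(-5 - 37 + 1369) = 1/1327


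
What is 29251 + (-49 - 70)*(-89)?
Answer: 39842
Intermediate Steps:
29251 + (-49 - 70)*(-89) = 29251 - 119*(-89) = 29251 + 10591 = 39842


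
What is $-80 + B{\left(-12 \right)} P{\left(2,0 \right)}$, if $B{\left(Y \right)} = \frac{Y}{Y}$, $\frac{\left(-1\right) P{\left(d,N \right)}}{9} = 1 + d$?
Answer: $-107$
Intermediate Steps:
$P{\left(d,N \right)} = -9 - 9 d$ ($P{\left(d,N \right)} = - 9 \left(1 + d\right) = -9 - 9 d$)
$B{\left(Y \right)} = 1$
$-80 + B{\left(-12 \right)} P{\left(2,0 \right)} = -80 + 1 \left(-9 - 18\right) = -80 + 1 \left(-27\right) = -80 - 27 = -107$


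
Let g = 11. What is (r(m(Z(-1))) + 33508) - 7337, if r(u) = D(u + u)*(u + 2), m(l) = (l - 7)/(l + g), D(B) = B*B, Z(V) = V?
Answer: 3271759/125 ≈ 26174.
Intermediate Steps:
D(B) = B²
m(l) = (-7 + l)/(11 + l) (m(l) = (l - 7)/(l + 11) = (-7 + l)/(11 + l))
r(u) = 4*u²*(2 + u) (r(u) = (u + u)²*(u + 2) = (2*u)²*(2 + u) = (4*u²)*(2 + u) = 4*u²*(2 + u))
(r(m(Z(-1))) + 33508) - 7337 = (4*((-7 - 1)/(11 - 1))²*(2 + (-7 - 1)/(11 - 1)) + 33508) - 7337 = (4*(-8/10)²*(2 - 8/10) + 33508) - 7337 = (4*((⅒)*(-8))²*(2 + (⅒)*(-8)) + 33508) - 7337 = (4*(-⅘)²*(2 - ⅘) + 33508) - 7337 = (4*(16/25)*(6/5) + 33508) - 7337 = (384/125 + 33508) - 7337 = 4188884/125 - 7337 = 3271759/125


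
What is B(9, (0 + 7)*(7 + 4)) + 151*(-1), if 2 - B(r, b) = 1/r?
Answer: -1342/9 ≈ -149.11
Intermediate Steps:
B(r, b) = 2 - 1/r
B(9, (0 + 7)*(7 + 4)) + 151*(-1) = (2 - 1/9) + 151*(-1) = (2 - 1*⅑) - 151 = (2 - ⅑) - 151 = 17/9 - 151 = -1342/9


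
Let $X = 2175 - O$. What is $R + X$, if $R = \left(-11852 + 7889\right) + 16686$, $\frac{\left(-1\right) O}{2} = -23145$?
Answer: $-31392$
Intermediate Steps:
$O = 46290$ ($O = \left(-2\right) \left(-23145\right) = 46290$)
$R = 12723$ ($R = -3963 + 16686 = 12723$)
$X = -44115$ ($X = 2175 - 46290 = -44115$)
$R + X = 12723 - 44115 = -31392$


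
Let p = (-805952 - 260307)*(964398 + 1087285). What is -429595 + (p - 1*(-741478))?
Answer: -2187625152014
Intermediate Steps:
p = -2187625463897 (p = -1066259*2051683 = -2187625463897)
-429595 + (p - 1*(-741478)) = -429595 + (-2187625463897 - 1*(-741478)) = -429595 + (-2187625463897 + 741478) = -429595 - 2187624722419 = -2187625152014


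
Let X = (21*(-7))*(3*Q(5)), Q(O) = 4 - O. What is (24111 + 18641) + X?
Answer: 43193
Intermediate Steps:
X = 441 (X = (21*(-7))*(3*(4 - 1*5)) = -441*(4 - 5) = -441*(-1) = -147*(-3) = 441)
(24111 + 18641) + X = (24111 + 18641) + 441 = 42752 + 441 = 43193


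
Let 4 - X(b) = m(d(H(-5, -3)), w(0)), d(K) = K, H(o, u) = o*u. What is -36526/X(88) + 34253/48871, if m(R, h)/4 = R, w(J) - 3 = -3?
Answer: 127641451/195484 ≈ 652.95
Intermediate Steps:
w(J) = 0 (w(J) = 3 - 3 = 0)
m(R, h) = 4*R
X(b) = -56 (X(b) = 4 - 4*(-5*(-3)) = 4 - 4*15 = 4 - 1*60 = 4 - 60 = -56)
-36526/X(88) + 34253/48871 = -36526/(-56) + 34253/48871 = -36526*(-1/56) + 34253*(1/48871) = 2609/4 + 34253/48871 = 127641451/195484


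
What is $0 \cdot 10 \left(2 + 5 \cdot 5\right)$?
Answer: $0$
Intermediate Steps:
$0 \cdot 10 \left(2 + 5 \cdot 5\right) = 0 \left(2 + 25\right) = 0 \cdot 27 = 0$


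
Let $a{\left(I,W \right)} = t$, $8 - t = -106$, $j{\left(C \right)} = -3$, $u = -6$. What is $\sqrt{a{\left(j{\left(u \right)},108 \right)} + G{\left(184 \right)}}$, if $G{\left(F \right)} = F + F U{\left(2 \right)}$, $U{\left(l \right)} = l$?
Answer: $3 \sqrt{74} \approx 25.807$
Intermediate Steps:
$t = 114$ ($t = 8 - -106 = 8 + 106 = 114$)
$a{\left(I,W \right)} = 114$
$G{\left(F \right)} = 3 F$ ($G{\left(F \right)} = F + F 2 = F + 2 F = 3 F$)
$\sqrt{a{\left(j{\left(u \right)},108 \right)} + G{\left(184 \right)}} = \sqrt{114 + 3 \cdot 184} = \sqrt{114 + 552} = \sqrt{666} = 3 \sqrt{74}$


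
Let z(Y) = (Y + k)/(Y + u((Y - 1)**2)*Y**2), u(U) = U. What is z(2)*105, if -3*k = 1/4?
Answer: 805/24 ≈ 33.542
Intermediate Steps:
k = -1/12 (k = -1/3/4 = -1/3*1/4 = -1/12 ≈ -0.083333)
z(Y) = (-1/12 + Y)/(Y + Y**2*(-1 + Y)**2) (z(Y) = (Y - 1/12)/(Y + (Y - 1)**2*Y**2) = (-1/12 + Y)/(Y + (-1 + Y)**2*Y**2) = (-1/12 + Y)/(Y + Y**2*(-1 + Y)**2))
z(2)*105 = ((-1/12 + 2)/(2*(1 + 2*(-1 + 2)**2)))*105 = ((1/2)*(23/12)/(1 + 2*1**2))*105 = ((1/2)*(23/12)/(1 + 2*1))*105 = ((1/2)*(23/12)/(1 + 2))*105 = ((1/2)*(23/12)/3)*105 = ((1/2)*(1/3)*(23/12))*105 = (23/72)*105 = 805/24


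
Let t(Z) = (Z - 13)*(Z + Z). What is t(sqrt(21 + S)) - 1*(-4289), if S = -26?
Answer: 4279 - 26*I*sqrt(5) ≈ 4279.0 - 58.138*I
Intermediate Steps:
t(Z) = 2*Z*(-13 + Z) (t(Z) = (-13 + Z)*(2*Z) = 2*Z*(-13 + Z))
t(sqrt(21 + S)) - 1*(-4289) = 2*sqrt(21 - 26)*(-13 + sqrt(21 - 26)) - 1*(-4289) = 2*sqrt(-5)*(-13 + sqrt(-5)) + 4289 = 2*(I*sqrt(5))*(-13 + I*sqrt(5)) + 4289 = 2*I*sqrt(5)*(-13 + I*sqrt(5)) + 4289 = 4289 + 2*I*sqrt(5)*(-13 + I*sqrt(5))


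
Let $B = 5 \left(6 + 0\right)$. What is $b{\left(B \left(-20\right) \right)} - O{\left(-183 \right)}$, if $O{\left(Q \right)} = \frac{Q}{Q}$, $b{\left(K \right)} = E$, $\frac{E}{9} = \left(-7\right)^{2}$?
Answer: $440$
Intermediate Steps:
$B = 30$ ($B = 5 \cdot 6 = 30$)
$E = 441$ ($E = 9 \left(-7\right)^{2} = 9 \cdot 49 = 441$)
$b{\left(K \right)} = 441$
$O{\left(Q \right)} = 1$
$b{\left(B \left(-20\right) \right)} - O{\left(-183 \right)} = 441 - 1 = 440$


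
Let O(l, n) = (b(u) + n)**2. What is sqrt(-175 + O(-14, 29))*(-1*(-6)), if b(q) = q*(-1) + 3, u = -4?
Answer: 6*sqrt(1121) ≈ 200.89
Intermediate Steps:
b(q) = 3 - q (b(q) = -q + 3 = 3 - q)
O(l, n) = (7 + n)**2 (O(l, n) = ((3 - 1*(-4)) + n)**2 = ((3 + 4) + n)**2 = (7 + n)**2)
sqrt(-175 + O(-14, 29))*(-1*(-6)) = sqrt(-175 + (7 + 29)**2)*(-1*(-6)) = sqrt(-175 + 36**2)*6 = sqrt(-175 + 1296)*6 = sqrt(1121)*6 = 6*sqrt(1121)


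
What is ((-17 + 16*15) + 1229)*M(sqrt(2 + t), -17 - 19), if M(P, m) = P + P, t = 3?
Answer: 2904*sqrt(5) ≈ 6493.5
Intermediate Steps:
M(P, m) = 2*P
((-17 + 16*15) + 1229)*M(sqrt(2 + t), -17 - 19) = ((-17 + 16*15) + 1229)*(2*sqrt(2 + 3)) = ((-17 + 240) + 1229)*(2*sqrt(5)) = (223 + 1229)*(2*sqrt(5)) = 1452*(2*sqrt(5)) = 2904*sqrt(5)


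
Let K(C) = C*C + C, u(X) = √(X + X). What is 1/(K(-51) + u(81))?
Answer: 425/1083723 - √2/722482 ≈ 0.00039021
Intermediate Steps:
u(X) = √2*√X (u(X) = √(2*X) = √2*√X)
K(C) = C + C² (K(C) = C² + C = C + C²)
1/(K(-51) + u(81)) = 1/(-51*(1 - 51) + √2*√81) = 1/(-51*(-50) + √2*9) = 1/(2550 + 9*√2)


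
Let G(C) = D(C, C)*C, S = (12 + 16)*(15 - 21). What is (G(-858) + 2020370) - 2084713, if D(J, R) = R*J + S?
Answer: -631548911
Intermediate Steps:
S = -168 (S = 28*(-6) = -168)
D(J, R) = -168 + J*R (D(J, R) = R*J - 168 = J*R - 168 = -168 + J*R)
G(C) = C*(-168 + C**2) (G(C) = (-168 + C*C)*C = (-168 + C**2)*C = C*(-168 + C**2))
(G(-858) + 2020370) - 2084713 = (-858*(-168 + (-858)**2) + 2020370) - 2084713 = (-858*(-168 + 736164) + 2020370) - 2084713 = (-858*735996 + 2020370) - 2084713 = (-631484568 + 2020370) - 2084713 = -629464198 - 2084713 = -631548911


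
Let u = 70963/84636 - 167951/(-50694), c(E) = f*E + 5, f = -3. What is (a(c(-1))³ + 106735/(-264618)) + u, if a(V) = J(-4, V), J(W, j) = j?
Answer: 86060611896637/166865582228 ≈ 515.75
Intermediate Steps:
c(E) = 5 - 3*E (c(E) = -3*E + 5 = 5 - 3*E)
a(V) = V
u = 424097599/102155652 (u = 70963*(1/84636) - 167951*(-1/50694) = 70963/84636 + 23993/7242 = 424097599/102155652 ≈ 4.1515)
(a(c(-1))³ + 106735/(-264618)) + u = ((5 - 3*(-1))³ + 106735/(-264618)) + 424097599/102155652 = ((5 + 3)³ + 106735*(-1/264618)) + 424097599/102155652 = (8³ - 106735/264618) + 424097599/102155652 = (512 - 106735/264618) + 424097599/102155652 = 135377681/264618 + 424097599/102155652 = 86060611896637/166865582228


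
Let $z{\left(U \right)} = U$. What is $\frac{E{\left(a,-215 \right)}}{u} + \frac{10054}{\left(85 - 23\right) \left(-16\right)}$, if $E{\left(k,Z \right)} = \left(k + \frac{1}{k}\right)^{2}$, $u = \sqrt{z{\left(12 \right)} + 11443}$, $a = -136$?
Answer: $- \frac{5027}{496} + \frac{342139009 \sqrt{11455}}{211871680} \approx 162.7$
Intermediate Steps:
$u = \sqrt{11455}$ ($u = \sqrt{12 + 11443} = \sqrt{11455} \approx 107.03$)
$\frac{E{\left(a,-215 \right)}}{u} + \frac{10054}{\left(85 - 23\right) \left(-16\right)} = \frac{\frac{1}{18496} \left(1 + \left(-136\right)^{2}\right)^{2}}{\sqrt{11455}} + \frac{10054}{\left(85 - 23\right) \left(-16\right)} = \frac{\left(1 + 18496\right)^{2}}{18496} \frac{\sqrt{11455}}{11455} + \frac{10054}{62 \left(-16\right)} = \frac{18497^{2}}{18496} \frac{\sqrt{11455}}{11455} + \frac{10054}{-992} = \frac{1}{18496} \cdot 342139009 \frac{\sqrt{11455}}{11455} + 10054 \left(- \frac{1}{992}\right) = \frac{342139009 \frac{\sqrt{11455}}{11455}}{18496} - \frac{5027}{496} = \frac{342139009 \sqrt{11455}}{211871680} - \frac{5027}{496} = - \frac{5027}{496} + \frac{342139009 \sqrt{11455}}{211871680}$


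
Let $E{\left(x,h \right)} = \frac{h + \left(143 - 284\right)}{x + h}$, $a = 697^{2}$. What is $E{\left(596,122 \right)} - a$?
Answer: $- \frac{348810881}{718} \approx -4.8581 \cdot 10^{5}$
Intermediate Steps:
$a = 485809$
$E{\left(x,h \right)} = \frac{-141 + h}{h + x}$ ($E{\left(x,h \right)} = \frac{h + \left(143 - 284\right)}{h + x} = \frac{h - 141}{h + x} = \frac{-141 + h}{h + x}$)
$E{\left(596,122 \right)} - a = \frac{-141 + 122}{122 + 596} - 485809 = \frac{1}{718} \left(-19\right) - 485809 = - \frac{19}{718} - 485809 = - \frac{348810881}{718}$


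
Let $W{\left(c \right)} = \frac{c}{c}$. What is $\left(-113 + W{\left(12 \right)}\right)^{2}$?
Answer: $12544$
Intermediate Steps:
$W{\left(c \right)} = 1$
$\left(-113 + W{\left(12 \right)}\right)^{2} = \left(-113 + 1\right)^{2} = \left(-112\right)^{2} = 12544$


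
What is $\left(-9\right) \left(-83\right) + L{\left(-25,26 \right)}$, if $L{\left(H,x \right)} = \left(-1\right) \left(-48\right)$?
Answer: $795$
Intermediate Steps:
$L{\left(H,x \right)} = 48$
$\left(-9\right) \left(-83\right) + L{\left(-25,26 \right)} = \left(-9\right) \left(-83\right) + 48 = 747 + 48 = 795$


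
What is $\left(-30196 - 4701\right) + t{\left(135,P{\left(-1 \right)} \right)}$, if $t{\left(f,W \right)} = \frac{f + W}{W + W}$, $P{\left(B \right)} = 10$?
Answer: $- \frac{139559}{4} \approx -34890.0$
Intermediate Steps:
$t{\left(f,W \right)} = \frac{W + f}{2 W}$
$\left(-30196 - 4701\right) + t{\left(135,P{\left(-1 \right)} \right)} = \left(-30196 - 4701\right) + \frac{10 + 135}{2 \cdot 10} = -34897 + \frac{1}{2} \cdot \frac{1}{10} \cdot 145 = -34897 + \frac{29}{4} = - \frac{139559}{4}$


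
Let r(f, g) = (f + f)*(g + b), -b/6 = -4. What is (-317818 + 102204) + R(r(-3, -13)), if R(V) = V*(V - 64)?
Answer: -207034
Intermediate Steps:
b = 24 (b = -6*(-4) = 24)
r(f, g) = 2*f*(24 + g) (r(f, g) = (f + f)*(g + 24) = (2*f)*(24 + g) = 2*f*(24 + g))
R(V) = V*(-64 + V)
(-317818 + 102204) + R(r(-3, -13)) = (-317818 + 102204) + (2*(-3)*(24 - 13))*(-64 + 2*(-3)*(24 - 13)) = -215614 + (2*(-3)*11)*(-64 + 2*(-3)*11) = -215614 - 66*(-64 - 66) = -215614 - 66*(-130) = -215614 + 8580 = -207034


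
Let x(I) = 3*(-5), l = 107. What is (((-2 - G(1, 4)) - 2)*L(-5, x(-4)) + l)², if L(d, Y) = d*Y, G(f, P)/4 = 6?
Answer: 3972049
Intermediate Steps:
G(f, P) = 24 (G(f, P) = 4*6 = 24)
x(I) = -15
L(d, Y) = Y*d
(((-2 - G(1, 4)) - 2)*L(-5, x(-4)) + l)² = (((-2 - 1*24) - 2)*(-15*(-5)) + 107)² = (((-2 - 24) - 2)*75 + 107)² = ((-26 - 2)*75 + 107)² = (-28*75 + 107)² = (-2100 + 107)² = (-1993)² = 3972049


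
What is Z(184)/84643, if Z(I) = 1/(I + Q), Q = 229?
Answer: 1/34957559 ≈ 2.8606e-8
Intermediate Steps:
Z(I) = 1/(229 + I) (Z(I) = 1/(I + 229) = 1/(229 + I))
Z(184)/84643 = 1/((229 + 184)*84643) = (1/84643)/413 = (1/413)*(1/84643) = 1/34957559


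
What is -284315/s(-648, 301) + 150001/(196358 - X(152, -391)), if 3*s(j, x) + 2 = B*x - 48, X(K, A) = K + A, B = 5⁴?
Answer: -27894998018/7394996155 ≈ -3.7721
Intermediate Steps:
B = 625
X(K, A) = A + K
s(j, x) = -50/3 + 625*x/3 (s(j, x) = -⅔ + (625*x - 48)/3 = -⅔ + (-48 + 625*x)/3 = -⅔ + (-16 + 625*x/3) = -50/3 + 625*x/3)
-284315/s(-648, 301) + 150001/(196358 - X(152, -391)) = -284315/(-50/3 + (625/3)*301) + 150001/(196358 - (-391 + 152)) = -284315/(-50/3 + 188125/3) + 150001/(196358 - 1*(-239)) = -284315/188075/3 + 150001/(196358 + 239) = -284315*3/188075 + 150001/196597 = -170589/37615 + 150001*(1/196597) = -170589/37615 + 150001/196597 = -27894998018/7394996155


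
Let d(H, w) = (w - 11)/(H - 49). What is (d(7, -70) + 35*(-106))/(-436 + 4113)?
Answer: -51913/51478 ≈ -1.0084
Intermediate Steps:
d(H, w) = (-11 + w)/(-49 + H)
(d(7, -70) + 35*(-106))/(-436 + 4113) = ((-11 - 70)/(-49 + 7) + 35*(-106))/(-436 + 4113) = (-81/(-42) - 3710)/3677 = (-1/42*(-81) - 3710)*(1/3677) = (27/14 - 3710)*(1/3677) = -51913/14*1/3677 = -51913/51478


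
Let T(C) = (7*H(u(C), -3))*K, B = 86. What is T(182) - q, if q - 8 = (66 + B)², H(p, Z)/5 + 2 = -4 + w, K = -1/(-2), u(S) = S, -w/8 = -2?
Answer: -22937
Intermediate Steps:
w = 16 (w = -8*(-2) = 16)
K = ½ (K = -1*(-½) = ½ ≈ 0.50000)
H(p, Z) = 50 (H(p, Z) = -10 + 5*(-4 + 16) = -10 + 5*12 = -10 + 60 = 50)
q = 23112 (q = 8 + (66 + 86)² = 8 + 152² = 8 + 23104 = 23112)
T(C) = 175 (T(C) = (7*50)*(½) = 350*(½) = 175)
T(182) - q = 175 - 1*23112 = 175 - 23112 = -22937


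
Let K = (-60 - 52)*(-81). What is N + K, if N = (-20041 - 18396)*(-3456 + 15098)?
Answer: -447474482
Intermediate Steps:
N = -447483554 (N = -38437*11642 = -447483554)
K = 9072 (K = -112*(-81) = 9072)
N + K = -447483554 + 9072 = -447474482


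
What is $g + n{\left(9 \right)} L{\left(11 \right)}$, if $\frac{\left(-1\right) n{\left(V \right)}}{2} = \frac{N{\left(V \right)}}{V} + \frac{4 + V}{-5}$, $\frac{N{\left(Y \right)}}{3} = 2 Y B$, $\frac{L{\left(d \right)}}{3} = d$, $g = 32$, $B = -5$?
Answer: $\frac{10918}{5} \approx 2183.6$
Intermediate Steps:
$L{\left(d \right)} = 3 d$
$N{\left(Y \right)} = - 30 Y$ ($N{\left(Y \right)} = 3 \cdot 2 Y \left(-5\right) = 3 \left(- 10 Y\right) = - 30 Y$)
$n{\left(V \right)} = \frac{308}{5} + \frac{2 V}{5}$ ($n{\left(V \right)} = - 2 \left(\frac{\left(-30\right) V}{V} + \frac{4 + V}{-5}\right) = - 2 \left(-30 + \left(4 + V\right) \left(- \frac{1}{5}\right)\right) = - 2 \left(-30 - \left(\frac{4}{5} + \frac{V}{5}\right)\right) = - 2 \left(- \frac{154}{5} - \frac{V}{5}\right) = \frac{308}{5} + \frac{2 V}{5}$)
$g + n{\left(9 \right)} L{\left(11 \right)} = 32 + \left(\frac{308}{5} + \frac{2}{5} \cdot 9\right) 3 \cdot 11 = 32 + \left(\frac{308}{5} + \frac{18}{5}\right) 33 = 32 + \frac{326}{5} \cdot 33 = 32 + \frac{10758}{5} = \frac{10918}{5}$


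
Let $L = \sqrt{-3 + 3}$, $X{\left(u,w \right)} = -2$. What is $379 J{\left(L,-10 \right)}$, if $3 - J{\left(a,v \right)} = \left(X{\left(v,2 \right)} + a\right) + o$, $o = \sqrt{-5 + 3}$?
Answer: $1895 - 379 i \sqrt{2} \approx 1895.0 - 535.99 i$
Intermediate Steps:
$L = 0$ ($L = \sqrt{0} = 0$)
$o = i \sqrt{2}$ ($o = \sqrt{-2} = i \sqrt{2} \approx 1.4142 i$)
$J{\left(a,v \right)} = 5 - a - i \sqrt{2}$ ($J{\left(a,v \right)} = 3 - \left(\left(-2 + a\right) + i \sqrt{2}\right) = 3 - \left(-2 + a + i \sqrt{2}\right) = 5 - a - i \sqrt{2}$)
$379 J{\left(L,-10 \right)} = 379 \left(5 - 0 - i \sqrt{2}\right) = 379 \left(5 + 0 - i \sqrt{2}\right) = 379 \left(5 - i \sqrt{2}\right) = 1895 - 379 i \sqrt{2}$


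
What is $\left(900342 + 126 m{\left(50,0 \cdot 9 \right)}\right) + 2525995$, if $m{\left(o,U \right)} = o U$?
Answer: $3426337$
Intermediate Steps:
$m{\left(o,U \right)} = U o$
$\left(900342 + 126 m{\left(50,0 \cdot 9 \right)}\right) + 2525995 = \left(900342 + 126 \cdot 0 \cdot 9 \cdot 50\right) + 2525995 = \left(900342 + 126 \cdot 0 \cdot 50\right) + 2525995 = \left(900342 + 126 \cdot 0\right) + 2525995 = \left(900342 + 0\right) + 2525995 = 900342 + 2525995 = 3426337$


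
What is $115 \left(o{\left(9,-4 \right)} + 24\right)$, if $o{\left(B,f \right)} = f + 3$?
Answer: $2645$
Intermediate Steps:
$o{\left(B,f \right)} = 3 + f$
$115 \left(o{\left(9,-4 \right)} + 24\right) = 115 \left(\left(3 - 4\right) + 24\right) = 115 \left(-1 + 24\right) = 115 \cdot 23 = 2645$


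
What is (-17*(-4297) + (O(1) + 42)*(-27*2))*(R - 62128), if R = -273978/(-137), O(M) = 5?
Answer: -580838452138/137 ≈ -4.2397e+9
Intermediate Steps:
R = 273978/137 (R = -273978*(-1)/137 = -2946*(-93/137) = 273978/137 ≈ 1999.8)
(-17*(-4297) + (O(1) + 42)*(-27*2))*(R - 62128) = (-17*(-4297) + (5 + 42)*(-27*2))*(273978/137 - 62128) = (73049 + 47*(-54))*(-8237558/137) = (73049 - 2538)*(-8237558/137) = 70511*(-8237558/137) = -580838452138/137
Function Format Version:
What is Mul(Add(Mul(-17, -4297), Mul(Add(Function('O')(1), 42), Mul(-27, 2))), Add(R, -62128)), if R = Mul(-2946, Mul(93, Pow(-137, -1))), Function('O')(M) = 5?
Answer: Rational(-580838452138, 137) ≈ -4.2397e+9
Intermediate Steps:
R = Rational(273978, 137) (R = Mul(-2946, Mul(93, Rational(-1, 137))) = Mul(-2946, Rational(-93, 137)) = Rational(273978, 137) ≈ 1999.8)
Mul(Add(Mul(-17, -4297), Mul(Add(Function('O')(1), 42), Mul(-27, 2))), Add(R, -62128)) = Mul(Add(Mul(-17, -4297), Mul(Add(5, 42), Mul(-27, 2))), Add(Rational(273978, 137), -62128)) = Mul(Add(73049, Mul(47, -54)), Rational(-8237558, 137)) = Mul(Add(73049, -2538), Rational(-8237558, 137)) = Mul(70511, Rational(-8237558, 137)) = Rational(-580838452138, 137)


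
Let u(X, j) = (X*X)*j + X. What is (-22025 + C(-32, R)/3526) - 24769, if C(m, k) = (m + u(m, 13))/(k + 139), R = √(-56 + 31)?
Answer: -798000971838/17053499 - 16560*I/17053499 ≈ -46794.0 - 0.00097106*I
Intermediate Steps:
R = 5*I (R = √(-25) = 5*I ≈ 5.0*I)
u(X, j) = X + j*X² (u(X, j) = X²*j + X = j*X² + X = X + j*X²)
C(m, k) = (m + m*(1 + 13*m))/(139 + k) (C(m, k) = (m + m*(1 + m*13))/(k + 139) = (m + m*(1 + 13*m))/(139 + k))
(-22025 + C(-32, R)/3526) - 24769 = (-22025 - 32*(2 + 13*(-32))/(139 + 5*I)/3526) - 24769 = (-22025 - 32*(139 - 5*I)/19346*(2 - 416)*(1/3526)) - 24769 = (-22025 - 32*(139 - 5*I)/19346*(-414)*(1/3526)) - 24769 = (-22025 + (920736/9673 - 33120*I/9673)*(1/3526)) - 24769 = (-22025 + (460368/17053499 - 16560*I/17053499)) - 24769 = (-375602855107/17053499 - 16560*I/17053499) - 24769 = -798000971838/17053499 - 16560*I/17053499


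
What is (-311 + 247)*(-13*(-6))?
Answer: -4992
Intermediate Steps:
(-311 + 247)*(-13*(-6)) = -64*78 = -4992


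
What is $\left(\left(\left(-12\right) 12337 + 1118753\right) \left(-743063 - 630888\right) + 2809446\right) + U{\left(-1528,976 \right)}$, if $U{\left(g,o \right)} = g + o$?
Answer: $-1333703792365$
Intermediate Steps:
$\left(\left(\left(-12\right) 12337 + 1118753\right) \left(-743063 - 630888\right) + 2809446\right) + U{\left(-1528,976 \right)} = \left(\left(\left(-12\right) 12337 + 1118753\right) \left(-743063 - 630888\right) + 2809446\right) + \left(-1528 + 976\right) = \left(\left(-148044 + 1118753\right) \left(-1373951\right) + 2809446\right) - 552 = \left(970709 \left(-1373951\right) + 2809446\right) - 552 = \left(-1333706601259 + 2809446\right) - 552 = -1333703791813 - 552 = -1333703792365$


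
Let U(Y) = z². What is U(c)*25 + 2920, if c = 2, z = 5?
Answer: 3545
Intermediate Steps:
U(Y) = 25 (U(Y) = 5² = 25)
U(c)*25 + 2920 = 25*25 + 2920 = 625 + 2920 = 3545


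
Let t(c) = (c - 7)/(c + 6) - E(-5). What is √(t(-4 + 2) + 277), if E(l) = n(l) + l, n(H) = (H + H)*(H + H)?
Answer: √719/2 ≈ 13.407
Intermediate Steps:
n(H) = 4*H² (n(H) = (2*H)*(2*H) = 4*H²)
E(l) = l + 4*l² (E(l) = 4*l² + l = l + 4*l²)
t(c) = -95 + (-7 + c)/(6 + c) (t(c) = (c - 7)/(c + 6) - (-5)*(1 + 4*(-5)) = (-7 + c)/(6 + c) - (-5)*(1 - 20) = (-7 + c)/(6 + c) - (-5)*(-19) = (-7 + c)/(6 + c) - 1*95 = (-7 + c)/(6 + c) - 95 = -95 + (-7 + c)/(6 + c))
√(t(-4 + 2) + 277) = √((-577 - 94*(-4 + 2))/(6 + (-4 + 2)) + 277) = √((-577 - 94*(-2))/(6 - 2) + 277) = √((-577 + 188)/4 + 277) = √((¼)*(-389) + 277) = √(-389/4 + 277) = √(719/4) = √719/2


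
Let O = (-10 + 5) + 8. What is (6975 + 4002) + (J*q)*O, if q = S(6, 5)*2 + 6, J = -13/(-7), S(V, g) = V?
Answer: 77541/7 ≈ 11077.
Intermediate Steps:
O = 3 (O = -5 + 8 = 3)
J = 13/7 (J = -13*(-⅐) = 13/7 ≈ 1.8571)
q = 18 (q = 6*2 + 6 = 12 + 6 = 18)
(6975 + 4002) + (J*q)*O = (6975 + 4002) + ((13/7)*18)*3 = 10977 + (234/7)*3 = 10977 + 702/7 = 77541/7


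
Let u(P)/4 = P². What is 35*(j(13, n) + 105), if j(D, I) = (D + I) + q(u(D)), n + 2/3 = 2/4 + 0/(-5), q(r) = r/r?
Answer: 24955/6 ≈ 4159.2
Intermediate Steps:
u(P) = 4*P²
q(r) = 1
n = -⅙ (n = -⅔ + (2/4 + 0/(-5)) = -⅔ + (2*(¼) + 0*(-⅕)) = -⅔ + (½ + 0) = -⅔ + ½ = -⅙ ≈ -0.16667)
j(D, I) = 1 + D + I (j(D, I) = (D + I) + 1 = 1 + D + I)
35*(j(13, n) + 105) = 35*((1 + 13 - ⅙) + 105) = 35*(83/6 + 105) = 35*(713/6) = 24955/6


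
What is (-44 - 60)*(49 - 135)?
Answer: 8944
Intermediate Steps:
(-44 - 60)*(49 - 135) = -104*(-86) = 8944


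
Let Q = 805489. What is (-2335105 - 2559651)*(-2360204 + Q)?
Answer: 7609950574540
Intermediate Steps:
(-2335105 - 2559651)*(-2360204 + Q) = (-2335105 - 2559651)*(-2360204 + 805489) = -4894756*(-1554715) = 7609950574540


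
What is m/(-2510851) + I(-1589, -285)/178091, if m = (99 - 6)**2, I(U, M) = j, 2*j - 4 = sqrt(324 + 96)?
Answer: -1535287357/447159965441 + sqrt(105)/178091 ≈ -0.0033759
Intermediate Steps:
j = 2 + sqrt(105) (j = 2 + sqrt(324 + 96)/2 = 2 + sqrt(420)/2 = 2 + (2*sqrt(105))/2 = 2 + sqrt(105) ≈ 12.247)
I(U, M) = 2 + sqrt(105)
m = 8649 (m = 93**2 = 8649)
m/(-2510851) + I(-1589, -285)/178091 = 8649/(-2510851) + (2 + sqrt(105))/178091 = 8649*(-1/2510851) + (2 + sqrt(105))*(1/178091) = -8649/2510851 + (2/178091 + sqrt(105)/178091) = -1535287357/447159965441 + sqrt(105)/178091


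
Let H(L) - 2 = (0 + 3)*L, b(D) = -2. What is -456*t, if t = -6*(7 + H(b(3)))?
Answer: 8208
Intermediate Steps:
H(L) = 2 + 3*L (H(L) = 2 + (0 + 3)*L = 2 + 3*L)
t = -18 (t = -6*(7 + (2 + 3*(-2))) = -6*(7 + (2 - 6)) = -6*(7 - 4) = -6*3 = -18)
-456*t = -456*(-18) = 8208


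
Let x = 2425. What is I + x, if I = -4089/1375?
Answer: 3330286/1375 ≈ 2422.0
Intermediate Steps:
I = -4089/1375 (I = -4089*1/1375 = -4089/1375 ≈ -2.9738)
I + x = -4089/1375 + 2425 = 3330286/1375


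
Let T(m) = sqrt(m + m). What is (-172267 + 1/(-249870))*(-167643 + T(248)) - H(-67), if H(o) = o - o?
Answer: 2405361618016371/83290 - 86088710582*sqrt(31)/124935 ≈ 2.8876e+10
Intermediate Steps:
T(m) = sqrt(2)*sqrt(m) (T(m) = sqrt(2*m) = sqrt(2)*sqrt(m))
H(o) = 0
(-172267 + 1/(-249870))*(-167643 + T(248)) - H(-67) = (-172267 + 1/(-249870))*(-167643 + sqrt(2)*sqrt(248)) - 1*0 = (-172267 - 1/249870)*(-167643 + sqrt(2)*(2*sqrt(62))) + 0 = -43044355291*(-167643 + 4*sqrt(31))/249870 + 0 = (2405361618016371/83290 - 86088710582*sqrt(31)/124935) + 0 = 2405361618016371/83290 - 86088710582*sqrt(31)/124935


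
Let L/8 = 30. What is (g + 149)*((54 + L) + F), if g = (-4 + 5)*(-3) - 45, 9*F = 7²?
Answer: 272195/9 ≈ 30244.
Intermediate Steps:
L = 240 (L = 8*30 = 240)
F = 49/9 (F = (⅑)*7² = (⅑)*49 = 49/9 ≈ 5.4444)
g = -48 (g = 1*(-3) - 45 = -3 - 45 = -48)
(g + 149)*((54 + L) + F) = (-48 + 149)*((54 + 240) + 49/9) = 101*(294 + 49/9) = 101*(2695/9) = 272195/9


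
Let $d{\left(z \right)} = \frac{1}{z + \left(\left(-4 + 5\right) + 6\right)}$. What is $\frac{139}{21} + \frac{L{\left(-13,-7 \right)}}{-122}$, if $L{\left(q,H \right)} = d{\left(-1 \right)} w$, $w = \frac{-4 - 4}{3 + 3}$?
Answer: $\frac{25444}{3843} \approx 6.6209$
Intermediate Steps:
$w = - \frac{4}{3}$ ($w = - \frac{8}{6} = \left(-8\right) \frac{1}{6} = - \frac{4}{3} \approx -1.3333$)
$d{\left(z \right)} = \frac{1}{7 + z}$ ($d{\left(z \right)} = \frac{1}{z + \left(1 + 6\right)} = \frac{1}{z + 7} = \frac{1}{7 + z}$)
$L{\left(q,H \right)} = - \frac{2}{9}$ ($L{\left(q,H \right)} = \frac{1}{7 - 1} \left(- \frac{4}{3}\right) = \frac{1}{6} \left(- \frac{4}{3}\right) = - \frac{2}{9}$)
$\frac{139}{21} + \frac{L{\left(-13,-7 \right)}}{-122} = \frac{139}{21} - \frac{2}{9 \left(-122\right)} = 139 \cdot \frac{1}{21} - - \frac{1}{549} = \frac{139}{21} + \frac{1}{549} = \frac{25444}{3843}$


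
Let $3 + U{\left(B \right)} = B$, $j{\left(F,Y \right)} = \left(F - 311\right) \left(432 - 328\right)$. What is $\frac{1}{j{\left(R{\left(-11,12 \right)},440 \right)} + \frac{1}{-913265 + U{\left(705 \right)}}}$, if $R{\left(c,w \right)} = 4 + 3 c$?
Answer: $- \frac{912563}{32268227681} \approx -2.8281 \cdot 10^{-5}$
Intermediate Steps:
$j{\left(F,Y \right)} = -32344 + 104 F$ ($j{\left(F,Y \right)} = \left(-311 + F\right) 104 = -32344 + 104 F$)
$U{\left(B \right)} = -3 + B$
$\frac{1}{j{\left(R{\left(-11,12 \right)},440 \right)} + \frac{1}{-913265 + U{\left(705 \right)}}} = \frac{1}{\left(-32344 + 104 \left(4 + 3 \left(-11\right)\right)\right) + \frac{1}{-913265 + \left(-3 + 705\right)}} = \frac{1}{\left(-32344 + 104 \left(4 - 33\right)\right) + \frac{1}{-913265 + 702}} = \frac{1}{\left(-32344 + 104 \left(-29\right)\right) + \frac{1}{-912563}} = \frac{1}{\left(-32344 - 3016\right) - \frac{1}{912563}} = \frac{1}{-35360 - \frac{1}{912563}} = \frac{1}{- \frac{32268227681}{912563}} = - \frac{912563}{32268227681}$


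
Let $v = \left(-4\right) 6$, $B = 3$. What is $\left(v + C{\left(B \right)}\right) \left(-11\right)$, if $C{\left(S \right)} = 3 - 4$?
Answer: $275$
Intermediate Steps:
$C{\left(S \right)} = -1$
$v = -24$
$\left(v + C{\left(B \right)}\right) \left(-11\right) = \left(-24 - 1\right) \left(-11\right) = \left(-25\right) \left(-11\right) = 275$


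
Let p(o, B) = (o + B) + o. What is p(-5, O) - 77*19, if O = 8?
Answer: -1465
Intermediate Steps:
p(o, B) = B + 2*o (p(o, B) = (B + o) + o = B + 2*o)
p(-5, O) - 77*19 = (8 + 2*(-5)) - 77*19 = (8 - 10) - 1463 = -2 - 1463 = -1465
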